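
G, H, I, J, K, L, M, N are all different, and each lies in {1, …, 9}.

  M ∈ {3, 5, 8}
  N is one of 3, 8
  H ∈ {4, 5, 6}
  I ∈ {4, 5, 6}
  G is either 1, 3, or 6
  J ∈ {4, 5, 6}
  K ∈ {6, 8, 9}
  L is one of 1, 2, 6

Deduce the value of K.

9

Among the 8 variables, 2 fits only L (and all 8 values in {1, 2, 3, 4, 5, 6, 8, 9} must be used), so L = 2.
The 7 still-open variables draw from only 7 values {1, 3, 4, 5, 6, 8, 9}, so each is used; only G can be 1, hence G = 1.
Among the 6 still-open variables, 9 fits only K (and all 6 values in {3, 4, 5, 6, 8, 9} must be used), so K = 9.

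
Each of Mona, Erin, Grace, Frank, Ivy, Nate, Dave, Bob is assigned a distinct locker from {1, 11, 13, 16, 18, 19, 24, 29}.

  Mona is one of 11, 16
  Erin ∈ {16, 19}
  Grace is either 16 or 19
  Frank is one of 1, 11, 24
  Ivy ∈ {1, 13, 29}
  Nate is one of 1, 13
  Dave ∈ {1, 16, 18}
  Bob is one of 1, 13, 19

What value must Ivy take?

Among the 8 variables, 18 fits only Dave (and all 8 values in {1, 11, 13, 16, 18, 19, 24, 29} must be used), so Dave = 18.
Among the 7 still-open variables, 24 fits only Frank (and all 7 values in {1, 11, 13, 16, 19, 24, 29} must be used), so Frank = 24.
The 6 still-open variables together cover exactly {1, 11, 13, 16, 19, 29} — 6 values for 6 variables — and 11 appears only in Mona's list, so Mona = 11.
The 5 still-open variables draw from only 5 values {1, 13, 16, 19, 29}, so each is used; only Ivy can be 29, hence Ivy = 29.

29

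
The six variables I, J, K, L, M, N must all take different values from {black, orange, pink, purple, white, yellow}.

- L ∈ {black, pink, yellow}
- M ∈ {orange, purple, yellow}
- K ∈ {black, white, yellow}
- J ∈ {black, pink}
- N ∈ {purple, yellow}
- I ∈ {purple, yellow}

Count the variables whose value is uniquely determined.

Among the 6 variables, orange fits only M (and all 6 values in {black, orange, pink, purple, white, yellow} must be used), so M = orange.
The 5 still-open variables draw from only 5 values {black, pink, purple, white, yellow}, so each is used; only K can be white, hence K = white.
I and N between them cover only {purple, yellow} — a naked pair. Remove those values from L.
Determined: K=white, M=orange. The other variables each still have more than one consistent value. That makes 2.

2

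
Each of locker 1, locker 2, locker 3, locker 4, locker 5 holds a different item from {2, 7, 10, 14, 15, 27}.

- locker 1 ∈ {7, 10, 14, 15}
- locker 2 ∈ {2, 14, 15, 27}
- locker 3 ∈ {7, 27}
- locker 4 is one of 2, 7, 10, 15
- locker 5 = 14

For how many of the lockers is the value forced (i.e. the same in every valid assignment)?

locker 5 has just one choice, so locker 5 = 14. Strike 14 from locker 1, locker 2.
Determined: locker 5=14. The other lockers each still have more than one consistent value. That makes 1.

1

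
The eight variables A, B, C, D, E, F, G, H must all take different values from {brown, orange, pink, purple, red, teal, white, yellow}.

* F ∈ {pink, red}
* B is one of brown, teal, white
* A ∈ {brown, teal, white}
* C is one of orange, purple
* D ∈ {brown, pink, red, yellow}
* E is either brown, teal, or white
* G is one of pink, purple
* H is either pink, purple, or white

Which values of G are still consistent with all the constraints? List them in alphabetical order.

pink, purple

The 8 variables together cover exactly {brown, orange, pink, purple, red, teal, white, yellow} — 8 values for 8 variables — and orange appears only in C's list, so C = orange.
Among the 7 still-open variables, yellow fits only D (and all 7 values in {brown, pink, purple, red, teal, white, yellow} must be used), so D = yellow.
The 6 still-open variables draw from only 6 values {brown, pink, purple, red, teal, white}, so each is used; only F can be red, hence F = red.
A, B, E between them cover only {brown, teal, white} — a naked triple. Remove those values from H.
No further eliminations apply; G can still be any of pink, purple.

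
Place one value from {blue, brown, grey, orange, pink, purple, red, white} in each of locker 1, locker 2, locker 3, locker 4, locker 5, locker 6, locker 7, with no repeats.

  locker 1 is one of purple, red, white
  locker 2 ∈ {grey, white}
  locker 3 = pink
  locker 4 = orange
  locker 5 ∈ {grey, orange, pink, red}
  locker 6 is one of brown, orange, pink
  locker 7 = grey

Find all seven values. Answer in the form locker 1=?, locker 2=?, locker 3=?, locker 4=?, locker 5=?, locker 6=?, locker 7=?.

locker 1=purple, locker 2=white, locker 3=pink, locker 4=orange, locker 5=red, locker 6=brown, locker 7=grey

locker 3 must be pink (only option left). Remove pink from locker 5, locker 6.
That leaves locker 4 = orange. Remove orange from locker 5, locker 6.
That leaves locker 6 = brown.
locker 7 has just one choice, so locker 7 = grey. Strike grey from locker 2, locker 5.
locker 2 must be white (only option left). Remove white from locker 1.
locker 5's domain is down to {red}, so locker 5 = red. Remove red from locker 1.
locker 1 must be purple (only option left).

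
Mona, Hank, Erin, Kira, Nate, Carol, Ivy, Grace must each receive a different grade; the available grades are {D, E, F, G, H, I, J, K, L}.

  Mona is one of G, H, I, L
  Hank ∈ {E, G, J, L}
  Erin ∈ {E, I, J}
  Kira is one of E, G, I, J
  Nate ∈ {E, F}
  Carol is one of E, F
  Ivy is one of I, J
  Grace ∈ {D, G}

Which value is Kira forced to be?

G

The 8 variables together cover exactly {D, E, F, G, H, I, J, L} — 8 values for 8 variables — and D appears only in Grace's list, so Grace = D.
The 7 still-open variables draw from only 7 values {E, F, G, H, I, J, L}, so each is used; only Mona can be H, hence Mona = H.
Among the 6 still-open variables, L fits only Hank (and all 6 values in {E, F, G, I, J, L} must be used), so Hank = L.
The 5 still-open variables together cover exactly {E, F, G, I, J} — 5 values for 5 variables — and G appears only in Kira's list, so Kira = G.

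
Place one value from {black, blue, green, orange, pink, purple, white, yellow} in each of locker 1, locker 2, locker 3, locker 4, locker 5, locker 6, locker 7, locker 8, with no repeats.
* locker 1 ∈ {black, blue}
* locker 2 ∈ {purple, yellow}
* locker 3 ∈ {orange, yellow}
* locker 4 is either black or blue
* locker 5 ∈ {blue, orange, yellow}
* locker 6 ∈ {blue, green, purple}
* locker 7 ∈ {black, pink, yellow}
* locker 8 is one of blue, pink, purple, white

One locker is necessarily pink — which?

The 8 variables draw from only 8 values {black, blue, green, orange, pink, purple, white, yellow}, so each is used; only locker 6 can be green, hence locker 6 = green.
The 7 still-open variables draw from only 7 values {black, blue, orange, pink, purple, white, yellow}, so each is used; only locker 8 can be white, hence locker 8 = white.
The 6 still-open variables draw from only 6 values {black, blue, orange, pink, purple, yellow}, so each is used; only locker 7 can be pink, hence locker 7 = pink.

locker 7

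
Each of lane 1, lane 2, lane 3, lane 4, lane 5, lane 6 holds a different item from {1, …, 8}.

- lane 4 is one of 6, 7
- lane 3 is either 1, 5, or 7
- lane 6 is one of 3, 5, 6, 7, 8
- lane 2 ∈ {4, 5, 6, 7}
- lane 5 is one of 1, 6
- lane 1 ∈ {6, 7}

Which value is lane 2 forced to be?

4

lane 1 and lane 4 between them cover only {6, 7} — a naked pair. Remove those values from lane 2, lane 3, lane 5, lane 6.
lane 5 has just one choice, so lane 5 = 1. Strike 1 from lane 3.
lane 3's domain is down to {5}, so lane 3 = 5. Strike 5 from lane 2, lane 6.
So lane 2 = 4.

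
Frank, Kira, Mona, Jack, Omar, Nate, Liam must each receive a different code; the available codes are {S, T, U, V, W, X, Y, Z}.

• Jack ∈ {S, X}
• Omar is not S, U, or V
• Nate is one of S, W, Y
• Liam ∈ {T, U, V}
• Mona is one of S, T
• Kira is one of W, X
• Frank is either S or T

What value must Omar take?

Z

Frank and Mona between them cover only {S, T} — a naked pair. Remove those values from Jack, Omar, Nate, Liam.
Jack has just one choice, so Jack = X. Strike X from Kira, Omar.
That leaves Kira = W. So Omar, Nate can't be W.
Nate has just one choice, so Nate = Y. Strike Y from Omar.
So Omar = Z.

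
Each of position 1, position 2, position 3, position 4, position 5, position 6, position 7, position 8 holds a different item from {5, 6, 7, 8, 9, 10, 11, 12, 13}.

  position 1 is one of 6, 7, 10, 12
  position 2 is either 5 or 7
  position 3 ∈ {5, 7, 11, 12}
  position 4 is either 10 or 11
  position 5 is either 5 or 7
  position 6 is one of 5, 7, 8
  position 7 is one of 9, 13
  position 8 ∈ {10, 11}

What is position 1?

6

The 2 variables position 2 and position 5 are confined to {5, 7}, which locks those values in; drop them from position 1, position 3, position 6.
That leaves position 6 = 8.
The 2 variables position 4 and position 8 are confined to {10, 11}, which locks those values in; drop them from position 1, position 3.
position 3 must be 12 (only option left). Remove 12 from position 1.
So position 1 = 6.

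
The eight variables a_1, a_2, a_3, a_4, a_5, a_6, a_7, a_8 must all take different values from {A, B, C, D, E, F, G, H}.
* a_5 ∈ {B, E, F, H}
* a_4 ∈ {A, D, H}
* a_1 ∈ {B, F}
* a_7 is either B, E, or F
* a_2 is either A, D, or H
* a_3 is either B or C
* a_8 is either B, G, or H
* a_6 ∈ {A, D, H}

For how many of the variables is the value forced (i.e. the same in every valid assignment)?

2

Among the 8 variables, C fits only a_3 (and all 8 values in {A, B, C, D, E, F, G, H} must be used), so a_3 = C.
The 7 still-open variables together cover exactly {A, B, D, E, F, G, H} — 7 values for 7 variables — and G appears only in a_8's list, so a_8 = G.
a_2, a_4, a_6 share exactly the 3 values {A, D, H}; by pigeonhole those values go to them, so strike A, D, H from a_5.
Determined: a_3=C, a_8=G. The other variables each still have more than one consistent value. That makes 2.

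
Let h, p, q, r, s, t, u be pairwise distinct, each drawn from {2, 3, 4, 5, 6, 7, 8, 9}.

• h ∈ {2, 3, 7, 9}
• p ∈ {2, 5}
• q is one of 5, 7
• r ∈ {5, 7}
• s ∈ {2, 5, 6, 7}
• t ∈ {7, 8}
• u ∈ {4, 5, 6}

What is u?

4

The 2 variables q and r are confined to {5, 7}, which locks those values in; drop them from h, p, s, t, u.
p must be 2 (only option left). Eliminate 2 elsewhere: h, s.
s has just one choice, so s = 6. Strike 6 from u.
So u = 4.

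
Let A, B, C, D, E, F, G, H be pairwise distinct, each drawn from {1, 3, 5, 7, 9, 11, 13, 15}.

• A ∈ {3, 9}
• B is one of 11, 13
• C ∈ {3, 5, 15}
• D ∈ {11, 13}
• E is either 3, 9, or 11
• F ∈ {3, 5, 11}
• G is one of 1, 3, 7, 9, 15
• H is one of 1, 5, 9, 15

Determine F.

The 8 variables draw from only 8 values {1, 3, 5, 7, 9, 11, 13, 15}, so each is used; only G can be 7, hence G = 7.
The 7 still-open variables together cover exactly {1, 3, 5, 9, 11, 13, 15} — 7 values for 7 variables — and 1 appears only in H's list, so H = 1.
Among the 6 still-open variables, 15 fits only C (and all 6 values in {3, 5, 9, 11, 13, 15} must be used), so C = 15.
Among the 5 still-open variables, 5 fits only F (and all 5 values in {3, 5, 9, 11, 13} must be used), so F = 5.

5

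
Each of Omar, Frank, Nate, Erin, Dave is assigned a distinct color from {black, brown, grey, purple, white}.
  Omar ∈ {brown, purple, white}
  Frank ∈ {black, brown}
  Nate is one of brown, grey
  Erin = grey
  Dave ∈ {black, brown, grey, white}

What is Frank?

black

Erin's domain is down to {grey}, so Erin = grey. So Nate, Dave can't be grey.
Nate must be brown (only option left). Eliminate brown elsewhere: Omar, Frank, Dave.
So Frank = black.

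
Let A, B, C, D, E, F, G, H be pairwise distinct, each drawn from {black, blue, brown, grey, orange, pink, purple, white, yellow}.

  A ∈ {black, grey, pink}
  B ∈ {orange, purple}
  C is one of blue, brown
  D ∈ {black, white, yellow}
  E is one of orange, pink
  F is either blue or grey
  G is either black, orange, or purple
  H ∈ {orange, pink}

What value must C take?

brown

The 2 variables E and H are confined to {orange, pink}, which locks those values in; drop them from A, B, G.
That leaves B = purple. Eliminate purple elsewhere: G.
G must be black (only option left). Eliminate black elsewhere: A, D.
A must be grey (only option left). Strike grey from F.
F's domain is down to {blue}, so F = blue. Remove blue from C.
So C = brown.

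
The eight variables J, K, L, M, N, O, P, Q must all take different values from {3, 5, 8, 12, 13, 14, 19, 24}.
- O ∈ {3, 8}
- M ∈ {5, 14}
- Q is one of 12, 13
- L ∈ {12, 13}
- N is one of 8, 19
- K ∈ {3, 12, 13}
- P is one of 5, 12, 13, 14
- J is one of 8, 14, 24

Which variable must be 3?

The 8 variables together cover exactly {3, 5, 8, 12, 13, 14, 19, 24} — 8 values for 8 variables — and 19 appears only in N's list, so N = 19.
Among the 7 still-open variables, 24 fits only J (and all 7 values in {3, 5, 8, 12, 13, 14, 24} must be used), so J = 24.
The 6 still-open variables together cover exactly {3, 5, 8, 12, 13, 14} — 6 values for 6 variables — and 8 appears only in O's list, so O = 8.
The 5 still-open variables draw from only 5 values {3, 5, 12, 13, 14}, so each is used; only K can be 3, hence K = 3.

K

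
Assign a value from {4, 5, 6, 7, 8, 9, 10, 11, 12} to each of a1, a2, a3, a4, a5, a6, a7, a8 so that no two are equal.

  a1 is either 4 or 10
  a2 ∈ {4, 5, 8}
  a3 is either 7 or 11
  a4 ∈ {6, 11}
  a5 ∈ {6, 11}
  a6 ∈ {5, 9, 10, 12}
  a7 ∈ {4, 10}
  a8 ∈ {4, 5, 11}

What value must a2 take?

8

a1 and a7 between them cover only {4, 10} — a naked pair. Remove those values from a2, a6, a8.
a4 and a5 share exactly the 2 values {6, 11}; by pigeonhole those values go to them, so strike 6, 11 from a3, a8.
a3 must be 7 (only option left).
a8 must be 5 (only option left). Strike 5 from a2, a6.
So a2 = 8.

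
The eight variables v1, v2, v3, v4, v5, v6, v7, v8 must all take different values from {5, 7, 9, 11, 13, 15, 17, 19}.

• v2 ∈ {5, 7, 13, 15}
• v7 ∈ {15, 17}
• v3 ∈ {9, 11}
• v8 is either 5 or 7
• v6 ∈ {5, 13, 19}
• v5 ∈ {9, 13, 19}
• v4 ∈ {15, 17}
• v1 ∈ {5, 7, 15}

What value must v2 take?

13

The 8 variables draw from only 8 values {5, 7, 9, 11, 13, 15, 17, 19}, so each is used; only v3 can be 11, hence v3 = 11.
Among the 7 still-open variables, 9 fits only v5 (and all 7 values in {5, 7, 9, 13, 15, 17, 19} must be used), so v5 = 9.
Among the 6 still-open variables, 19 fits only v6 (and all 6 values in {5, 7, 13, 15, 17, 19} must be used), so v6 = 19.
The 5 still-open variables draw from only 5 values {5, 7, 13, 15, 17}, so each is used; only v2 can be 13, hence v2 = 13.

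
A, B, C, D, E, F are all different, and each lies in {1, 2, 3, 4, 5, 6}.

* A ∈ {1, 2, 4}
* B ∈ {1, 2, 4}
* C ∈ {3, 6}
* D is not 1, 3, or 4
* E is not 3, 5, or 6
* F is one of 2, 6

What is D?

5

The 6 variables together cover exactly {1, 2, 3, 4, 5, 6} — 6 values for 6 variables — and 3 appears only in C's list, so C = 3.
The 5 still-open variables draw from only 5 values {1, 2, 4, 5, 6}, so each is used; only D can be 5, hence D = 5.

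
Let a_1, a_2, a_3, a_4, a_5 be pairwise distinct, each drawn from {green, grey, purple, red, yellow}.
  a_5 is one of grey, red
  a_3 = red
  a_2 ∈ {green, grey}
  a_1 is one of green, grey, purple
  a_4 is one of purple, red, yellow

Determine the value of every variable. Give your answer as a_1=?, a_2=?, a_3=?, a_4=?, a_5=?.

a_1=purple, a_2=green, a_3=red, a_4=yellow, a_5=grey

a_3's domain is down to {red}, so a_3 = red. So a_4, a_5 can't be red.
That leaves a_5 = grey. Strike grey from a_1, a_2.
a_2's domain is down to {green}, so a_2 = green. Strike green from a_1.
That leaves a_1 = purple. Eliminate purple elsewhere: a_4.
a_4 must be yellow (only option left).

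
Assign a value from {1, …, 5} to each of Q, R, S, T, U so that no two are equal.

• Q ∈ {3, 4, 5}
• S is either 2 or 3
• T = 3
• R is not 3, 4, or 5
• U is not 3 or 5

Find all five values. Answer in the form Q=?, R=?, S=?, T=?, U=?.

Q=5, R=1, S=2, T=3, U=4

T must be 3 (only option left). Strike 3 from Q, S.
S has just one choice, so S = 2. Remove 2 from R, U.
R must be 1 (only option left). Strike 1 from U.
U's domain is down to {4}, so U = 4. So Q can't be 4.
That leaves Q = 5.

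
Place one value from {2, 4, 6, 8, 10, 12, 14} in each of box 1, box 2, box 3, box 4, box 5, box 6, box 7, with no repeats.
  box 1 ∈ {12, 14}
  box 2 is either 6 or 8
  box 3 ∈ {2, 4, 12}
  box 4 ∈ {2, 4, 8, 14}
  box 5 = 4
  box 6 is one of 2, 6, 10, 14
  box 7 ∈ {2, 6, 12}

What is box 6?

box 5 has just one choice, so box 5 = 4. So box 3, box 4 can't be 4.
The 6 still-open variables together cover exactly {2, 6, 8, 10, 12, 14} — 6 values for 6 variables — and 10 appears only in box 6's list, so box 6 = 10.

10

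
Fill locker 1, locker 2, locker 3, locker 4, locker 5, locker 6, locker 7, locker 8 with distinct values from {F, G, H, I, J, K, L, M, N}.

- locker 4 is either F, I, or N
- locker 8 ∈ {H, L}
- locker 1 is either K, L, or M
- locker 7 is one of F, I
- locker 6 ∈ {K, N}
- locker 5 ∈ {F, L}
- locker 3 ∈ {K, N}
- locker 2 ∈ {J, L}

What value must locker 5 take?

L

The 8 variables together cover exactly {F, H, I, J, K, L, M, N} — 8 values for 8 variables — and H appears only in locker 8's list, so locker 8 = H.
The 7 still-open variables draw from only 7 values {F, I, J, K, L, M, N}, so each is used; only locker 2 can be J, hence locker 2 = J.
The 6 still-open variables draw from only 6 values {F, I, K, L, M, N}, so each is used; only locker 1 can be M, hence locker 1 = M.
Among the 5 still-open variables, L fits only locker 5 (and all 5 values in {F, I, K, L, N} must be used), so locker 5 = L.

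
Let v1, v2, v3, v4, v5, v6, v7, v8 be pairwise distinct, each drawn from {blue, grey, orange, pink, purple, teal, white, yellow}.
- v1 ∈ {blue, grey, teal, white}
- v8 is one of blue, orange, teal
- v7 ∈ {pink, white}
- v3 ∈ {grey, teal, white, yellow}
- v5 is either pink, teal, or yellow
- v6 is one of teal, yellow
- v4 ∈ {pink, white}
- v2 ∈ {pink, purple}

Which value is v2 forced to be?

purple

The 8 variables draw from only 8 values {blue, grey, orange, pink, purple, teal, white, yellow}, so each is used; only v8 can be orange, hence v8 = orange.
The 7 still-open variables together cover exactly {blue, grey, pink, purple, teal, white, yellow} — 7 values for 7 variables — and blue appears only in v1's list, so v1 = blue.
Among the 6 still-open variables, grey fits only v3 (and all 6 values in {grey, pink, purple, teal, white, yellow} must be used), so v3 = grey.
The 5 still-open variables together cover exactly {pink, purple, teal, white, yellow} — 5 values for 5 variables — and purple appears only in v2's list, so v2 = purple.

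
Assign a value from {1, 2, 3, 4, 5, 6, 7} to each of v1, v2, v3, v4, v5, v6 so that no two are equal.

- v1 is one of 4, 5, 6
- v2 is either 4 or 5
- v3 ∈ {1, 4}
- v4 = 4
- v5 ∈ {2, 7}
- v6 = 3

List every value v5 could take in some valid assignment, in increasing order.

v4 has just one choice, so v4 = 4. Strike 4 from v1, v2, v3.
v6 must be 3 (only option left).
That leaves v2 = 5. So v1 can't be 5.
v3 must be 1 (only option left).
v1's domain is down to {6}, so v1 = 6.
No further eliminations apply; v5 can still be any of 2, 7.

2, 7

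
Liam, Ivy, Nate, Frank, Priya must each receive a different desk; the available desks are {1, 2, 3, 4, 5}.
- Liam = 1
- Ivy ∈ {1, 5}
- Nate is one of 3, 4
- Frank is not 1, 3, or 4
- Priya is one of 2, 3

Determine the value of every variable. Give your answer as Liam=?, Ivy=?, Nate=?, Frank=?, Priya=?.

Liam's domain is down to {1}, so Liam = 1. Remove 1 from Ivy.
Ivy must be 5 (only option left). Eliminate 5 elsewhere: Frank.
Frank's domain is down to {2}, so Frank = 2. Eliminate 2 elsewhere: Priya.
Priya's domain is down to {3}, so Priya = 3. Eliminate 3 elsewhere: Nate.
That leaves Nate = 4.

Liam=1, Ivy=5, Nate=4, Frank=2, Priya=3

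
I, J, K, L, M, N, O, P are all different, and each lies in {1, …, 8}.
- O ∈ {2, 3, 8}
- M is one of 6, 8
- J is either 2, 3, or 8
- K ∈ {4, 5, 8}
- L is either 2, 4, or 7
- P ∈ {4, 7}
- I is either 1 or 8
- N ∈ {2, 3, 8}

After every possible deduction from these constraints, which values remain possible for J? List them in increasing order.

2, 3, 8

The 8 variables draw from only 8 values {1, 2, 3, 4, 5, 6, 7, 8}, so each is used; only I can be 1, hence I = 1.
The 7 still-open variables together cover exactly {2, 3, 4, 5, 6, 7, 8} — 7 values for 7 variables — and 5 appears only in K's list, so K = 5.
The 6 still-open variables draw from only 6 values {2, 3, 4, 6, 7, 8}, so each is used; only M can be 6, hence M = 6.
J, N, O share exactly the 3 values {2, 3, 8}; by pigeonhole those values go to them, so strike 2, 3, 8 from L.
No further eliminations apply; J can still be any of 2, 3, 8.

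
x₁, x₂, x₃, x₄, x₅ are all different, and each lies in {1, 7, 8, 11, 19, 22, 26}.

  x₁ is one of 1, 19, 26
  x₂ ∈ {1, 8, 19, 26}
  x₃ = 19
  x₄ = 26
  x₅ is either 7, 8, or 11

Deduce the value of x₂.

8

x₃ has just one choice, so x₃ = 19. Remove 19 from x₁, x₂.
x₄ has just one choice, so x₄ = 26. Strike 26 from x₁, x₂.
x₁ must be 1 (only option left). Remove 1 from x₂.
So x₂ = 8.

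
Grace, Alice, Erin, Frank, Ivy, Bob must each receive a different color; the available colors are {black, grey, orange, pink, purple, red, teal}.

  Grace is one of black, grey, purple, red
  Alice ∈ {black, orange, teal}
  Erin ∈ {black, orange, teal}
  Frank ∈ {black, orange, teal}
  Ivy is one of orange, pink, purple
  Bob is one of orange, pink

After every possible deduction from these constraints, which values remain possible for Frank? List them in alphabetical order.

black, orange, teal

Alice, Erin, Frank share exactly the 3 values {black, orange, teal}; by pigeonhole those values go to them, so strike black, orange, teal from Grace, Ivy, Bob.
That leaves Bob = pink. Strike pink from Ivy.
Ivy has just one choice, so Ivy = purple. Eliminate purple elsewhere: Grace.
No further eliminations apply; Frank can still be any of black, orange, teal.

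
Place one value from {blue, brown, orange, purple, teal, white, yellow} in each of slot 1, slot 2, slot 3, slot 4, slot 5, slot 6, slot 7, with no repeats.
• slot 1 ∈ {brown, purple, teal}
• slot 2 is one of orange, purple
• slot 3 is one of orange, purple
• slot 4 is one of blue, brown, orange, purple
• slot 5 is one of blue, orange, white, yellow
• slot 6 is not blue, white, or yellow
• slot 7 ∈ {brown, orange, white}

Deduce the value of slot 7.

white

The 7 variables draw from only 7 values {blue, brown, orange, purple, teal, white, yellow}, so each is used; only slot 5 can be yellow, hence slot 5 = yellow.
The 6 still-open variables together cover exactly {blue, brown, orange, purple, teal, white} — 6 values for 6 variables — and blue appears only in slot 4's list, so slot 4 = blue.
The 5 still-open variables together cover exactly {brown, orange, purple, teal, white} — 5 values for 5 variables — and white appears only in slot 7's list, so slot 7 = white.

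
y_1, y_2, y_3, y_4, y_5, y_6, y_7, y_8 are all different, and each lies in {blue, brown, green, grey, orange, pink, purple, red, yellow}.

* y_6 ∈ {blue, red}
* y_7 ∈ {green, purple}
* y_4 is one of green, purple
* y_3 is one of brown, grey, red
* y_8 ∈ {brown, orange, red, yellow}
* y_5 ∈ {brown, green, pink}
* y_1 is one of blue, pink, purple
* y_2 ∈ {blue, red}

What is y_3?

y_2 and y_6 between them cover only {blue, red} — a naked pair. Remove those values from y_1, y_3, y_8.
y_4 and y_7 share exactly the 2 values {green, purple}; by pigeonhole those values go to them, so strike green, purple from y_1, y_5.
y_1 must be pink (only option left). Eliminate pink elsewhere: y_5.
y_5 must be brown (only option left). Eliminate brown elsewhere: y_3, y_8.
So y_3 = grey.

grey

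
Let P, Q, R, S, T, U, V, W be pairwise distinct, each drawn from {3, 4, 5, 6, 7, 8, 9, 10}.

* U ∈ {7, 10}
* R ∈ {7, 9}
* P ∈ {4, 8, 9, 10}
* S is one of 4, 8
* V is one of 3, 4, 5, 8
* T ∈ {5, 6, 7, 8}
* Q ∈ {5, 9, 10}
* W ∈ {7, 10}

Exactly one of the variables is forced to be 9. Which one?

Among the 8 variables, 3 fits only V (and all 8 values in {3, 4, 5, 6, 7, 8, 9, 10} must be used), so V = 3.
The 7 still-open variables together cover exactly {4, 5, 6, 7, 8, 9, 10} — 7 values for 7 variables — and 6 appears only in T's list, so T = 6.
The 6 still-open variables draw from only 6 values {4, 5, 7, 8, 9, 10}, so each is used; only Q can be 5, hence Q = 5.
U and W between them cover only {7, 10} — a naked pair. Remove those values from P, R.
So 9 goes to R.

R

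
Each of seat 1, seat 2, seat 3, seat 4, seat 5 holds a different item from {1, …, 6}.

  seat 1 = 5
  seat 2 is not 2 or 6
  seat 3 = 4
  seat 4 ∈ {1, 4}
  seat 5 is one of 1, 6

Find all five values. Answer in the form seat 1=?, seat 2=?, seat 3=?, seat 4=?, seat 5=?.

seat 1 has just one choice, so seat 1 = 5. So seat 2 can't be 5.
seat 3 has just one choice, so seat 3 = 4. Strike 4 from seat 2, seat 4.
seat 4 has just one choice, so seat 4 = 1. So seat 2, seat 5 can't be 1.
seat 5's domain is down to {6}, so seat 5 = 6.
seat 2 must be 3 (only option left).

seat 1=5, seat 2=3, seat 3=4, seat 4=1, seat 5=6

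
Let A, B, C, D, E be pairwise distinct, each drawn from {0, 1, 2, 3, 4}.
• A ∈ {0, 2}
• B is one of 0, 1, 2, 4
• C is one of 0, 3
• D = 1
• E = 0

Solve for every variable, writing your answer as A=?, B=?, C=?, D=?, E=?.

D must be 1 (only option left). Remove 1 from B.
E's domain is down to {0}, so E = 0. Strike 0 from A, B, C.
That leaves A = 2. Remove 2 from B.
That leaves B = 4.
C's domain is down to {3}, so C = 3.

A=2, B=4, C=3, D=1, E=0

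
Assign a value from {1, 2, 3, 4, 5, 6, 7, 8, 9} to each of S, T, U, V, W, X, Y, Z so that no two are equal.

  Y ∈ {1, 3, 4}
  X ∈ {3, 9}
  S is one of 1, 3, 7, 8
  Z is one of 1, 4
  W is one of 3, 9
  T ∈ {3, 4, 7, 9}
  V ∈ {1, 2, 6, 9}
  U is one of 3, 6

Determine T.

Among the 8 variables, 2 fits only V (and all 8 values in {1, 2, 3, 4, 6, 7, 8, 9} must be used), so V = 2.
The 7 still-open variables draw from only 7 values {1, 3, 4, 6, 7, 8, 9}, so each is used; only U can be 6, hence U = 6.
The 6 still-open variables together cover exactly {1, 3, 4, 7, 8, 9} — 6 values for 6 variables — and 8 appears only in S's list, so S = 8.
Among the 5 still-open variables, 7 fits only T (and all 5 values in {1, 3, 4, 7, 9} must be used), so T = 7.

7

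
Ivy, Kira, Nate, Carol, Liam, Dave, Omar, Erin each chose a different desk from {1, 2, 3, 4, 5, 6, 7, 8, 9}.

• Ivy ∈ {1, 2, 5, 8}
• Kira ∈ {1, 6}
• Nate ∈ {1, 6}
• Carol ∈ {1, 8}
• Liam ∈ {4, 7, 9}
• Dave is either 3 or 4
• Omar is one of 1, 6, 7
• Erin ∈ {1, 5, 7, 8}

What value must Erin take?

5

Kira and Nate between them cover only {1, 6} — a naked pair. Remove those values from Ivy, Carol, Omar, Erin.
Carol must be 8 (only option left). Strike 8 from Ivy, Erin.
Omar's domain is down to {7}, so Omar = 7. Eliminate 7 elsewhere: Liam, Erin.
So Erin = 5.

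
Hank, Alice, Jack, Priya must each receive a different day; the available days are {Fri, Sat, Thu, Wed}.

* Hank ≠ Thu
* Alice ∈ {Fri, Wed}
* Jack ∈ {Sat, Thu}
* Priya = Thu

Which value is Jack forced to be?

Priya must be Thu (only option left). Eliminate Thu elsewhere: Jack.
So Jack = Sat.

Sat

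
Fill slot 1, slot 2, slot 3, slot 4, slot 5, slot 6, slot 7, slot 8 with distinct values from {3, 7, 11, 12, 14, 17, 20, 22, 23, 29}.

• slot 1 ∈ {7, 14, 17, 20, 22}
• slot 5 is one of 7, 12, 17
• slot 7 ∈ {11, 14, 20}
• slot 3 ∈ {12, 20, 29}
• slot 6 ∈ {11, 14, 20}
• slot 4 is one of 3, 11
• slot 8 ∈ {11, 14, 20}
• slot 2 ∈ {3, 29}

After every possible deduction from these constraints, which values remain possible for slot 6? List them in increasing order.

11, 14, 20

The 3 variables slot 6, slot 7, slot 8 are confined to {11, 14, 20}, which locks those values in; drop them from slot 1, slot 3, slot 4.
slot 4 has just one choice, so slot 4 = 3. So slot 2 can't be 3.
slot 2 must be 29 (only option left). Remove 29 from slot 3.
slot 3's domain is down to {12}, so slot 3 = 12. Remove 12 from slot 5.
No further eliminations apply; slot 6 can still be any of 11, 14, 20.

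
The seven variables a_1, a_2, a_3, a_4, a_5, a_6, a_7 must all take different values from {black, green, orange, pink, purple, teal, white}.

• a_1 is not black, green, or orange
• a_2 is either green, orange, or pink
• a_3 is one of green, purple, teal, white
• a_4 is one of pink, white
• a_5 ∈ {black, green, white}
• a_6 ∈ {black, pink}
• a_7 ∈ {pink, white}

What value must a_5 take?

green

The 7 variables draw from only 7 values {black, green, orange, pink, purple, teal, white}, so each is used; only a_2 can be orange, hence a_2 = orange.
The 2 variables a_4 and a_7 are confined to {pink, white}, which locks those values in; drop them from a_1, a_3, a_5, a_6.
a_6 has just one choice, so a_6 = black. So a_5 can't be black.
So a_5 = green.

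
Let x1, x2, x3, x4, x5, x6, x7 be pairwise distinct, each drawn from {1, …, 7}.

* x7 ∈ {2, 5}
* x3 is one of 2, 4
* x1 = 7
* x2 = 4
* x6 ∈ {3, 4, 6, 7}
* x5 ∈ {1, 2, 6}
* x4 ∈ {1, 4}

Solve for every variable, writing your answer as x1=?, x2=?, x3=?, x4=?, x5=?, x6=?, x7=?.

x1 must be 7 (only option left). Strike 7 from x6.
x2 has just one choice, so x2 = 4. Strike 4 from x3, x4, x6.
x3 has just one choice, so x3 = 2. Strike 2 from x5, x7.
That leaves x4 = 1. Eliminate 1 elsewhere: x5.
That leaves x5 = 6. So x6 can't be 6.
x6 must be 3 (only option left).
x7's domain is down to {5}, so x7 = 5.

x1=7, x2=4, x3=2, x4=1, x5=6, x6=3, x7=5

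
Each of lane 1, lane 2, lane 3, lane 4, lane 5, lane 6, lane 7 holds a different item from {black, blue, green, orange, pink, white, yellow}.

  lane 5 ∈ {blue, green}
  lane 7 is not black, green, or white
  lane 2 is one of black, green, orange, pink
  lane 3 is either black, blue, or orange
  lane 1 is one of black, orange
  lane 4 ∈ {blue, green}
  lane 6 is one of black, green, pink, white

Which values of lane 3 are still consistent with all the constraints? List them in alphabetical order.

black, orange

The 7 variables together cover exactly {black, blue, green, orange, pink, white, yellow} — 7 values for 7 variables — and white appears only in lane 6's list, so lane 6 = white.
The 6 still-open variables together cover exactly {black, blue, green, orange, pink, yellow} — 6 values for 6 variables — and yellow appears only in lane 7's list, so lane 7 = yellow.
The 5 still-open variables together cover exactly {black, blue, green, orange, pink} — 5 values for 5 variables — and pink appears only in lane 2's list, so lane 2 = pink.
The 2 variables lane 4 and lane 5 are confined to {blue, green}, which locks those values in; drop them from lane 3.
No further eliminations apply; lane 3 can still be any of black, orange.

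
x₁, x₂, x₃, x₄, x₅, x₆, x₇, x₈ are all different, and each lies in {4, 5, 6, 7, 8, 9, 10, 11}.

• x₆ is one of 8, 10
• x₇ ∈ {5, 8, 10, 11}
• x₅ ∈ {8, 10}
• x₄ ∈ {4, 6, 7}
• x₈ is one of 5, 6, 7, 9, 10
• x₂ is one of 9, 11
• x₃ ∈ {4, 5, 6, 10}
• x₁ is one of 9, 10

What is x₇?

5

The 2 variables x₅ and x₆ are confined to {8, 10}, which locks those values in; drop them from x₁, x₃, x₇, x₈.
x₁ must be 9 (only option left). Remove 9 from x₂, x₈.
x₂ has just one choice, so x₂ = 11. Eliminate 11 elsewhere: x₇.
So x₇ = 5.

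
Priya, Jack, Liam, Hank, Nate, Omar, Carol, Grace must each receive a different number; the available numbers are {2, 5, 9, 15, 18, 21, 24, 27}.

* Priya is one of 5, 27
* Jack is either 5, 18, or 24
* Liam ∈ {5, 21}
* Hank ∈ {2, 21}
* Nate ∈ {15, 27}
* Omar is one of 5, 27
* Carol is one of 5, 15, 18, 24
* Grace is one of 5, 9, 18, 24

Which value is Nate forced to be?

Among the 8 variables, 2 fits only Hank (and all 8 values in {2, 5, 9, 15, 18, 21, 24, 27} must be used), so Hank = 2.
The 7 still-open variables draw from only 7 values {5, 9, 15, 18, 21, 24, 27}, so each is used; only Grace can be 9, hence Grace = 9.
The 6 still-open variables draw from only 6 values {5, 15, 18, 21, 24, 27}, so each is used; only Liam can be 21, hence Liam = 21.
The 2 variables Priya and Omar are confined to {5, 27}, which locks those values in; drop them from Jack, Nate, Carol.
So Nate = 15.

15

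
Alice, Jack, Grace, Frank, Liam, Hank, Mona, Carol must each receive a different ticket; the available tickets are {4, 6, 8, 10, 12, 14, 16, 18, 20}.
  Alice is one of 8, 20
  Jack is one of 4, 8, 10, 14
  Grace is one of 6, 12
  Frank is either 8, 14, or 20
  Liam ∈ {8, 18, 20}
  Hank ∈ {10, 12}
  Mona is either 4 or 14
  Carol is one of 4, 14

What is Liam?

18

The 8 variables draw from only 8 values {4, 6, 8, 10, 12, 14, 18, 20}, so each is used; only Grace can be 6, hence Grace = 6.
The 7 still-open variables together cover exactly {4, 8, 10, 12, 14, 18, 20} — 7 values for 7 variables — and 12 appears only in Hank's list, so Hank = 12.
Among the 6 still-open variables, 10 fits only Jack (and all 6 values in {4, 8, 10, 14, 18, 20} must be used), so Jack = 10.
The 5 still-open variables draw from only 5 values {4, 8, 14, 18, 20}, so each is used; only Liam can be 18, hence Liam = 18.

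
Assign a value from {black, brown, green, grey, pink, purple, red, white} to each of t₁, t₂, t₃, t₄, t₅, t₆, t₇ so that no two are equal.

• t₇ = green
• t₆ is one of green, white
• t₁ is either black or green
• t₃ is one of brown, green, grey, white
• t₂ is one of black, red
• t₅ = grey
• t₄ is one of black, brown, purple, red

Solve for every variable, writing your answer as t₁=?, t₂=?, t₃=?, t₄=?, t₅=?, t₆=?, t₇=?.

t₁=black, t₂=red, t₃=brown, t₄=purple, t₅=grey, t₆=white, t₇=green

t₅'s domain is down to {grey}, so t₅ = grey. Remove grey from t₃.
t₇'s domain is down to {green}, so t₇ = green. Remove green from t₁, t₃, t₆.
t₁ must be black (only option left). Strike black from t₂, t₄.
That leaves t₂ = red. Eliminate red elsewhere: t₄.
t₆ must be white (only option left). Strike white from t₃.
t₃'s domain is down to {brown}, so t₃ = brown. So t₄ can't be brown.
That leaves t₄ = purple.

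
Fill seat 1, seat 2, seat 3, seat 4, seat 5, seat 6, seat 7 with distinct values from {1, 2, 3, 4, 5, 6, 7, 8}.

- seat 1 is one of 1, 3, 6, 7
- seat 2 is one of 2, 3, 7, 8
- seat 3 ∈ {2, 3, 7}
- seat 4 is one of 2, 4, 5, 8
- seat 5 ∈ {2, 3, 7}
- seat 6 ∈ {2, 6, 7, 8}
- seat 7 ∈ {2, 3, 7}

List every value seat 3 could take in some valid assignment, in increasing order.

2, 3, 7

seat 3, seat 5, seat 7 share exactly the 3 values {2, 3, 7}; by pigeonhole those values go to them, so strike 2, 3, 7 from seat 1, seat 2, seat 4, seat 6.
seat 2's domain is down to {8}, so seat 2 = 8. So seat 4, seat 6 can't be 8.
seat 6 must be 6 (only option left). Strike 6 from seat 1.
seat 1's domain is down to {1}, so seat 1 = 1.
No further eliminations apply; seat 3 can still be any of 2, 3, 7.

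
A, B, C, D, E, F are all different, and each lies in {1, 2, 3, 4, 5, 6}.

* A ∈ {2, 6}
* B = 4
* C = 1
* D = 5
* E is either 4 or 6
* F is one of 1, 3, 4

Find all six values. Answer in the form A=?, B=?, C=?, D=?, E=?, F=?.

B's domain is down to {4}, so B = 4. Eliminate 4 elsewhere: E, F.
C's domain is down to {1}, so C = 1. Strike 1 from F.
D's domain is down to {5}, so D = 5.
E must be 6 (only option left). So A can't be 6.
F must be 3 (only option left).
A's domain is down to {2}, so A = 2.

A=2, B=4, C=1, D=5, E=6, F=3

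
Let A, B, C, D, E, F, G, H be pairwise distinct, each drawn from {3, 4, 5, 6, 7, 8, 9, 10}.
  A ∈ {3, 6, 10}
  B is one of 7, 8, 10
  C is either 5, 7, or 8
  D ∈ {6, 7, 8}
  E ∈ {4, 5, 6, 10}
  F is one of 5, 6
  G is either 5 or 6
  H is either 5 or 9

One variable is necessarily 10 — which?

B

Among the 8 variables, 3 fits only A (and all 8 values in {3, 4, 5, 6, 7, 8, 9, 10} must be used), so A = 3.
The 7 still-open variables together cover exactly {4, 5, 6, 7, 8, 9, 10} — 7 values for 7 variables — and 4 appears only in E's list, so E = 4.
The 6 still-open variables draw from only 6 values {5, 6, 7, 8, 9, 10}, so each is used; only H can be 9, hence H = 9.
Among the 5 still-open variables, 10 fits only B (and all 5 values in {5, 6, 7, 8, 10} must be used), so B = 10.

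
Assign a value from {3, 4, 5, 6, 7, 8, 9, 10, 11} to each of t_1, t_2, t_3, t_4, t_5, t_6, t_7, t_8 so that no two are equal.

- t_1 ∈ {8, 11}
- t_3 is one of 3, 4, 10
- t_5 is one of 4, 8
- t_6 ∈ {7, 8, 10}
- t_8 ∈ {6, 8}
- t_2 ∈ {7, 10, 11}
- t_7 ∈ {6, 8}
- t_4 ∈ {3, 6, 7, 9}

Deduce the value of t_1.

11

Among the 8 variables, 9 fits only t_4 (and all 8 values in {3, 4, 6, 7, 8, 9, 10, 11} must be used), so t_4 = 9.
The 7 still-open variables together cover exactly {3, 4, 6, 7, 8, 10, 11} — 7 values for 7 variables — and 3 appears only in t_3's list, so t_3 = 3.
The 6 still-open variables draw from only 6 values {4, 6, 7, 8, 10, 11}, so each is used; only t_5 can be 4, hence t_5 = 4.
t_7 and t_8 share exactly the 2 values {6, 8}; by pigeonhole those values go to them, so strike 6, 8 from t_1, t_6.
So t_1 = 11.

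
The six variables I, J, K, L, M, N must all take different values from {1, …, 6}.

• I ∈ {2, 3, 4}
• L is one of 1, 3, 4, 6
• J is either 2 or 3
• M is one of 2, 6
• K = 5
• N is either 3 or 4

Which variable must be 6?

K has just one choice, so K = 5.
The 5 still-open variables draw from only 5 values {1, 2, 3, 4, 6}, so each is used; only L can be 1, hence L = 1.
The 4 still-open variables draw from only 4 values {2, 3, 4, 6}, so each is used; only M can be 6, hence M = 6.

M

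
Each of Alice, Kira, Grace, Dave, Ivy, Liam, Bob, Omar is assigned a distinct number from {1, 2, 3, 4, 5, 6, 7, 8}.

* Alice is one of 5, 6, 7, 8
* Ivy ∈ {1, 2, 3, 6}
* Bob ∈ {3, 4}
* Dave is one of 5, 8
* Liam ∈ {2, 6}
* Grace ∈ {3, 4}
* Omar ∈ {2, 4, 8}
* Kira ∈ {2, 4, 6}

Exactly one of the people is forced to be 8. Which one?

Omar

The 8 variables draw from only 8 values {1, 2, 3, 4, 5, 6, 7, 8}, so each is used; only Ivy can be 1, hence Ivy = 1.
The 7 still-open variables together cover exactly {2, 3, 4, 5, 6, 7, 8} — 7 values for 7 variables — and 7 appears only in Alice's list, so Alice = 7.
Among the 6 still-open variables, 5 fits only Dave (and all 6 values in {2, 3, 4, 5, 6, 8} must be used), so Dave = 5.
The 5 still-open variables together cover exactly {2, 3, 4, 6, 8} — 5 values for 5 variables — and 8 appears only in Omar's list, so Omar = 8.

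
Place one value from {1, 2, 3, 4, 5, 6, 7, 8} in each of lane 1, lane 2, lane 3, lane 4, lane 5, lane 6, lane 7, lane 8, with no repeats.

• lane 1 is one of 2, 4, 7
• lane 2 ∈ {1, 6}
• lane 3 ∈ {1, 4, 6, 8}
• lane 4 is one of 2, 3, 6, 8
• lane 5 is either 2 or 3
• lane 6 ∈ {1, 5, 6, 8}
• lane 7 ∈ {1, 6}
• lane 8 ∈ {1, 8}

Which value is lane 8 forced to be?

8

The 8 variables together cover exactly {1, 2, 3, 4, 5, 6, 7, 8} — 8 values for 8 variables — and 5 appears only in lane 6's list, so lane 6 = 5.
The 7 still-open variables draw from only 7 values {1, 2, 3, 4, 6, 7, 8}, so each is used; only lane 1 can be 7, hence lane 1 = 7.
The 6 still-open variables draw from only 6 values {1, 2, 3, 4, 6, 8}, so each is used; only lane 3 can be 4, hence lane 3 = 4.
lane 2 and lane 7 between them cover only {1, 6} — a naked pair. Remove those values from lane 4, lane 8.
So lane 8 = 8.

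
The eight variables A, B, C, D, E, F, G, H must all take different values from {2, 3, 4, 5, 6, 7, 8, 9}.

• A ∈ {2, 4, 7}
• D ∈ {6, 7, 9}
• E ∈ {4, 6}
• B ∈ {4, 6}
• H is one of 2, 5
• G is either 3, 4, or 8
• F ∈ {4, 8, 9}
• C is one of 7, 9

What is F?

8

The 8 variables draw from only 8 values {2, 3, 4, 5, 6, 7, 8, 9}, so each is used; only G can be 3, hence G = 3.
Among the 7 still-open variables, 5 fits only H (and all 7 values in {2, 4, 5, 6, 7, 8, 9} must be used), so H = 5.
The 6 still-open variables draw from only 6 values {2, 4, 6, 7, 8, 9}, so each is used; only A can be 2, hence A = 2.
The 5 still-open variables draw from only 5 values {4, 6, 7, 8, 9}, so each is used; only F can be 8, hence F = 8.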